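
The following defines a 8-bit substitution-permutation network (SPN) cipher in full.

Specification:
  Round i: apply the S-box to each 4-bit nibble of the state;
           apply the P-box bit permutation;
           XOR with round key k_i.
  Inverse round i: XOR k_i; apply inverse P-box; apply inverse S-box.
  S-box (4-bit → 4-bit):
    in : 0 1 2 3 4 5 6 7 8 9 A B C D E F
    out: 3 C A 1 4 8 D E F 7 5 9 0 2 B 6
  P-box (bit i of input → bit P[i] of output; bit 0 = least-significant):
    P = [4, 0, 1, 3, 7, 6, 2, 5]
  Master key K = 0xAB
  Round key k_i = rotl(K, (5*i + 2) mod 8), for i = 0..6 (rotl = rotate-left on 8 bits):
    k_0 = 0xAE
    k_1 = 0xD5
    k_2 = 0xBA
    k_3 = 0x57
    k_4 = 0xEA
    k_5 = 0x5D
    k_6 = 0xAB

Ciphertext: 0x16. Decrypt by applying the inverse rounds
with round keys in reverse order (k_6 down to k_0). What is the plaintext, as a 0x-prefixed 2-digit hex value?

s_0 = ciphertext = 0x16
s_1 = InvRound(s_0, k_6) = 0x6E
s_2 = InvRound(s_1, k_5) = 0x59
s_3 = InvRound(s_2, k_4) = 0xB9
s_4 = InvRound(s_3, k_3) = 0x81
s_5 = InvRound(s_4, k_2) = 0x58
s_6 = InvRound(s_5, k_1) = 0xA2
s_7 = InvRound(s_6, k_0) = 0x45

0x45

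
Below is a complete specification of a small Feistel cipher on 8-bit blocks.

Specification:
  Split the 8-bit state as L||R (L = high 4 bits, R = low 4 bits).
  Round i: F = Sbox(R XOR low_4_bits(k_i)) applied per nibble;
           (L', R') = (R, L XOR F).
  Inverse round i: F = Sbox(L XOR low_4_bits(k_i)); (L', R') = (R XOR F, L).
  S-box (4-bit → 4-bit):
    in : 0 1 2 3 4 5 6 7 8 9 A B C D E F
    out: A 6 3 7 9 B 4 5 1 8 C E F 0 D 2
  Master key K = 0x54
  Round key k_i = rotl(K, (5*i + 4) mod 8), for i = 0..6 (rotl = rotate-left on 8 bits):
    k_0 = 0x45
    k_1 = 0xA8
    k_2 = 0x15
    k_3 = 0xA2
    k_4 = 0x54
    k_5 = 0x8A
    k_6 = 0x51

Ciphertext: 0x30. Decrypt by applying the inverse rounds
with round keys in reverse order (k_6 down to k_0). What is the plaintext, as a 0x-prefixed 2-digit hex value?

s_0 = ciphertext = 0x30
s_1 = InvRound(s_0, k_6) = 0x33
s_2 = InvRound(s_1, k_5) = 0xB3
s_3 = InvRound(s_2, k_4) = 0x1B
s_4 = InvRound(s_3, k_3) = 0xC1
s_5 = InvRound(s_4, k_2) = 0x9C
s_6 = InvRound(s_5, k_1) = 0xA9
s_7 = InvRound(s_6, k_0) = 0xBA

0xBA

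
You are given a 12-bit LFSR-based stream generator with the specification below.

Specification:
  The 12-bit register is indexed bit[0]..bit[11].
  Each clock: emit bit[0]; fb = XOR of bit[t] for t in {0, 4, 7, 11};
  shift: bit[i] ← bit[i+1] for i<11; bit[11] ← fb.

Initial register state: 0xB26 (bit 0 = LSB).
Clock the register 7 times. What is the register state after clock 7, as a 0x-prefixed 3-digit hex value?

reg_0 = 0xB26
clock 1: out=0, reg = 0xD93
clock 2: out=1, reg = 0x6C9
clock 3: out=1, reg = 0x364
clock 4: out=0, reg = 0x1B2
clock 5: out=0, reg = 0x0D9
clock 6: out=1, reg = 0x86C
clock 7: out=0, reg = 0xC36

0xC36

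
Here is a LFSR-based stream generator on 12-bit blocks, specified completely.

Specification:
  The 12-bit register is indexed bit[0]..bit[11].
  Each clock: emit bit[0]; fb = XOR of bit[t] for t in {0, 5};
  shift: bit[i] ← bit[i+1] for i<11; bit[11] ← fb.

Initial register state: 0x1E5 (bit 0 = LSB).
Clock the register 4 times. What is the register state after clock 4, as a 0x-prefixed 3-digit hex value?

0xA1E

reg_0 = 0x1E5
clock 1: out=1, reg = 0x0F2
clock 2: out=0, reg = 0x879
clock 3: out=1, reg = 0x43C
clock 4: out=0, reg = 0xA1E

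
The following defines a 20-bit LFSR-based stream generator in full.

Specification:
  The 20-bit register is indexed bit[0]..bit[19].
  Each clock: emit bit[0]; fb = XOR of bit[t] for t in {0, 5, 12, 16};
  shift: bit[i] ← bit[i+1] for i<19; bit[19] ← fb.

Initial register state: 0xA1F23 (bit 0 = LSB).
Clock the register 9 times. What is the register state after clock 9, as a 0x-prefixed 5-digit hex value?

reg_0 = 0xA1F23
clock 1: out=1, reg = 0xD0F91
clock 2: out=1, reg = 0x687C8
clock 3: out=0, reg = 0x343E4
clock 4: out=0, reg = 0x1A1F2
clock 5: out=0, reg = 0x0D0F9
clock 6: out=1, reg = 0x8687C
clock 7: out=0, reg = 0xC343E
clock 8: out=0, reg = 0x61A1F
clock 9: out=1, reg = 0x30D0F

0x30D0F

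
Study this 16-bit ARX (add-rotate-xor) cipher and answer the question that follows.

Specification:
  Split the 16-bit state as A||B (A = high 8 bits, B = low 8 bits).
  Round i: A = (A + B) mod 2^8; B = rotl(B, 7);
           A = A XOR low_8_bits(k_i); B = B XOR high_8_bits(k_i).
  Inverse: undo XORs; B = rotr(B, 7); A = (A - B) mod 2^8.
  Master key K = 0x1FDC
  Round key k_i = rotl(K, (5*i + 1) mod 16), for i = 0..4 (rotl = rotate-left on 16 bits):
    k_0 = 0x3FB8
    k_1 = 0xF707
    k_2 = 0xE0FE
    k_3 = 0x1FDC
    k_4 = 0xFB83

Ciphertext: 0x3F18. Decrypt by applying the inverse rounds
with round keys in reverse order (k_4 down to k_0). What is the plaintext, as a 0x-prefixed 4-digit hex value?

s_0 = ciphertext = 0x3F18
s_1 = InvRound(s_0, k_4) = 0xF5C7
s_2 = InvRound(s_1, k_3) = 0x78B1
s_3 = InvRound(s_2, k_2) = 0xE4A2
s_4 = InvRound(s_3, k_1) = 0x39AA
s_5 = InvRound(s_4, k_0) = 0x562B

0x562B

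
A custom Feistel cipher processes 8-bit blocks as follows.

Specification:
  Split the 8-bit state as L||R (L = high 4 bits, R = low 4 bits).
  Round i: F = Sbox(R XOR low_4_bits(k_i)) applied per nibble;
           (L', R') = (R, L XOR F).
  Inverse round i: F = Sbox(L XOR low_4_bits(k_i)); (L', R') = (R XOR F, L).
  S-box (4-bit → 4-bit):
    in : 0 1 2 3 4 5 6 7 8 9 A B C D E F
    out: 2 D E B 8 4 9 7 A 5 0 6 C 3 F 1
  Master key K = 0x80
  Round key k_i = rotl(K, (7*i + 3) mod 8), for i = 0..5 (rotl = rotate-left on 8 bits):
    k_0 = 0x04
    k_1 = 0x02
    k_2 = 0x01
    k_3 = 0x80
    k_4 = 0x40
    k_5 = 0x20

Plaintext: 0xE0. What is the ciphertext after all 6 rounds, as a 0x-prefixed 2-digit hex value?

0x89

s_0 = plaintext = 0xE0
s_1 = Round(s_0, k_0) = 0x06
s_2 = Round(s_1, k_1) = 0x68
s_3 = Round(s_2, k_2) = 0x83
s_4 = Round(s_3, k_3) = 0x33
s_5 = Round(s_4, k_4) = 0x38
s_6 = Round(s_5, k_5) = 0x89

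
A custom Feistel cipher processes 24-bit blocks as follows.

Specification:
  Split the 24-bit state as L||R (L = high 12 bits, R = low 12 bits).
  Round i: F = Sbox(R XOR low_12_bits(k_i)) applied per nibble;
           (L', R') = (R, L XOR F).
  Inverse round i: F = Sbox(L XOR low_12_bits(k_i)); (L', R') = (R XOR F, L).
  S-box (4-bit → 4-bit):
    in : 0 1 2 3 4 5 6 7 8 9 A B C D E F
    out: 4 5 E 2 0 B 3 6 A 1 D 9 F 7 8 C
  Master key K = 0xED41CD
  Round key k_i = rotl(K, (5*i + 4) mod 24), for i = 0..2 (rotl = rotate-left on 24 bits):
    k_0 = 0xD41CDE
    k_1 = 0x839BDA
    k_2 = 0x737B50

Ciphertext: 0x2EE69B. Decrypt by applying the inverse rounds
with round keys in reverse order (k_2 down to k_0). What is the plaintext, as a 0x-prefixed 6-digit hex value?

0x206D9F

s_0 = ciphertext = 0x2EE69B
s_1 = InvRound(s_0, k_2) = 0x7032EE
s_2 = InvRound(s_1, k_1) = 0xD9F703
s_3 = InvRound(s_2, k_0) = 0x206D9F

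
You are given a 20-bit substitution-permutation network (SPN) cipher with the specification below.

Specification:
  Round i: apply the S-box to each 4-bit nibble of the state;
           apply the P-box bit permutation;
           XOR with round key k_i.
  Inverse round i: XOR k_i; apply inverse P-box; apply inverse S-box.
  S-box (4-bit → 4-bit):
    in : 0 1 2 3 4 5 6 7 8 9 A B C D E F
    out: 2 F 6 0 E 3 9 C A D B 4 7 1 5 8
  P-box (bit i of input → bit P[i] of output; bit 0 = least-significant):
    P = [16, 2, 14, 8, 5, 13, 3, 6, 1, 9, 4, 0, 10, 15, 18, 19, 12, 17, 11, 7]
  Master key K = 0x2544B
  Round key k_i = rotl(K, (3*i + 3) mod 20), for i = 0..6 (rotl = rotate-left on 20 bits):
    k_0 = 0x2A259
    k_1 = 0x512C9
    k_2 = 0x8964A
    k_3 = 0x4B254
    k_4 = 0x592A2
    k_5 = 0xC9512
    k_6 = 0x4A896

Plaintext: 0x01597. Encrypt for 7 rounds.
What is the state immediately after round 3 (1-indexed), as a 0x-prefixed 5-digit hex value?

0x874F0

s_0 = plaintext = 0x01597
s_1 = Round(s_0, k_0) = 0xC6533
s_2 = Round(s_1, k_1) = 0xF0CCB
s_3 = Round(s_2, k_2) = 0x874F0
s_4 = Round(s_3, k_3) = 0xAB081
s_5 = Round(s_4, k_4) = 0x2E166
s_6 = Round(s_5, k_5) = 0xB9A61
s_7 = Round(s_6, k_6) = 0x9E7F1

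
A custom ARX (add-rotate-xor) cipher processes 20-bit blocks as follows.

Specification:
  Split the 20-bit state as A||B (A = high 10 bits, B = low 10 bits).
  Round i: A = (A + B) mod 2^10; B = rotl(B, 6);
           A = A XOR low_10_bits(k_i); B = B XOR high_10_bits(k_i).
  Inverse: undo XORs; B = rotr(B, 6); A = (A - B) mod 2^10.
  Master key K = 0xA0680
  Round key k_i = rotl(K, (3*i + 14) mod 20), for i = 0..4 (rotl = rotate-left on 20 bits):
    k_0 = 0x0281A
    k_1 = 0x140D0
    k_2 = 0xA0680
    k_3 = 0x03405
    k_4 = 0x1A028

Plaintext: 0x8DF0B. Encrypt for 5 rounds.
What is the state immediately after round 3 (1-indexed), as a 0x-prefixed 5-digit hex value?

0x4056E

s_0 = plaintext = 0x8DF0B
s_1 = Round(s_0, k_0) = 0x562FA
s_2 = Round(s_1, k_1) = 0x20AFF
s_3 = Round(s_2, k_2) = 0x4056E
s_4 = Round(s_3, k_3) = 0x9AB9B
s_5 = Round(s_4, k_4) = 0x8B691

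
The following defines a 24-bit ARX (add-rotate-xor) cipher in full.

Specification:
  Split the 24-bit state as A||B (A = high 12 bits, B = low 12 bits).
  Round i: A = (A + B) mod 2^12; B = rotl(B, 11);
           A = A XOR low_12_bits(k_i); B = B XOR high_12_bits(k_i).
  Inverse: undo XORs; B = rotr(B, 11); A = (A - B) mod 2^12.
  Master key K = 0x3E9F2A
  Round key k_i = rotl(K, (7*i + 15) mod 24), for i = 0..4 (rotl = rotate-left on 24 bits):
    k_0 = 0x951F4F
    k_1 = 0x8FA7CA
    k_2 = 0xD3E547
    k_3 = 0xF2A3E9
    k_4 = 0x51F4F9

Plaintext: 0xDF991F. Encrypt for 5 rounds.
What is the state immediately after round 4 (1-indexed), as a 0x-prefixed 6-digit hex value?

s_0 = plaintext = 0xDF991F
s_1 = Round(s_0, k_0) = 0x8575DE
s_2 = Round(s_1, k_1) = 0x9FFA15
s_3 = Round(s_2, k_2) = 0x153034
s_4 = Round(s_3, k_3) = 0x26EF30
s_5 = Round(s_4, k_4) = 0x567287

0x26EF30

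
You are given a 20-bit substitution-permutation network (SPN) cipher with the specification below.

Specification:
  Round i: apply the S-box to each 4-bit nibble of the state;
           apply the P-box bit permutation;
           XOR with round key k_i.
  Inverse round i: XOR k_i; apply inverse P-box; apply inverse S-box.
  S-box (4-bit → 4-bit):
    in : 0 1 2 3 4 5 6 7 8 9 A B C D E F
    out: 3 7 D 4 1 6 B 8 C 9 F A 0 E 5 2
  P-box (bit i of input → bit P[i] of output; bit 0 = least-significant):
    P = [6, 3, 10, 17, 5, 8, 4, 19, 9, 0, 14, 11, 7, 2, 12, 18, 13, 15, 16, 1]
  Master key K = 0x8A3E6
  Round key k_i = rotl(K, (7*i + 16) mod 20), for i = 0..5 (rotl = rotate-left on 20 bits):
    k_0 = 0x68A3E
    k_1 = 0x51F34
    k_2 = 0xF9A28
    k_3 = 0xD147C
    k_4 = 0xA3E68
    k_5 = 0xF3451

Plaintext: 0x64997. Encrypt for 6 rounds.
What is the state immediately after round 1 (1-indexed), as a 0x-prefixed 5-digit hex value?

s_0 = plaintext = 0x64997
s_1 = Round(s_0, k_0) = 0xC209C
s_2 = Round(s_1, k_1) = 0x90D95
s_3 = Round(s_2, k_2) = 0x7F687
s_4 = Round(s_3, k_3) = 0x71E6B
s_5 = Round(s_4, k_4) = 0x06DC6
s_6 = Round(s_5, k_5) = 0x9DC9C

0xC209C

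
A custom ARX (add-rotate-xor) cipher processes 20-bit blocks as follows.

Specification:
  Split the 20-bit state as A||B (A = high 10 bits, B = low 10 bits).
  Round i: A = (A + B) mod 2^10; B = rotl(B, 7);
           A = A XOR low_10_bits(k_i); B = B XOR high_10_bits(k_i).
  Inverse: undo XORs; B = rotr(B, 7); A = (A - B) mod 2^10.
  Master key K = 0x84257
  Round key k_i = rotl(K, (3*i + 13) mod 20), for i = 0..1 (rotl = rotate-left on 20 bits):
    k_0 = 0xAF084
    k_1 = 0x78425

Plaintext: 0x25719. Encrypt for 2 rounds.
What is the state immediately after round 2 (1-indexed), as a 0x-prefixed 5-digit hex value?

0x6B22A

s_0 = plaintext = 0x25719
s_1 = Round(s_0, k_0) = 0xCAA5F
s_2 = Round(s_1, k_1) = 0x6B22A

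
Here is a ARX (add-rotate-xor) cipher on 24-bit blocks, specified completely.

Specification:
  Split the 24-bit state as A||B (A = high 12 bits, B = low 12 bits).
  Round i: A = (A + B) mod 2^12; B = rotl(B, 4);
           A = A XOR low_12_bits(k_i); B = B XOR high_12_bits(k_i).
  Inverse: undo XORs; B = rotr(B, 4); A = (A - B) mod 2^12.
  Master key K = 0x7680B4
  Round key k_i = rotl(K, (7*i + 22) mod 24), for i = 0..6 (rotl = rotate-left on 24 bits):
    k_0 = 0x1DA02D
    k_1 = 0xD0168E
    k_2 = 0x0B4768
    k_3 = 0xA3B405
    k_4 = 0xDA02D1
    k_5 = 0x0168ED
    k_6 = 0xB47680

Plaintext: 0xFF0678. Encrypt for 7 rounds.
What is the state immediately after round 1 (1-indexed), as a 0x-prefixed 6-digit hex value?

s_0 = plaintext = 0xFF0678
s_1 = Round(s_0, k_0) = 0x64565C
s_2 = Round(s_1, k_1) = 0xA2F8C7
s_3 = Round(s_2, k_2) = 0x59ECCC
s_4 = Round(s_3, k_3) = 0x66F6F7
s_5 = Round(s_4, k_4) = 0xFB72D6
s_6 = Round(s_5, k_5) = 0xA60D74
s_7 = Round(s_6, k_6) = 0x154C0A

0x64565C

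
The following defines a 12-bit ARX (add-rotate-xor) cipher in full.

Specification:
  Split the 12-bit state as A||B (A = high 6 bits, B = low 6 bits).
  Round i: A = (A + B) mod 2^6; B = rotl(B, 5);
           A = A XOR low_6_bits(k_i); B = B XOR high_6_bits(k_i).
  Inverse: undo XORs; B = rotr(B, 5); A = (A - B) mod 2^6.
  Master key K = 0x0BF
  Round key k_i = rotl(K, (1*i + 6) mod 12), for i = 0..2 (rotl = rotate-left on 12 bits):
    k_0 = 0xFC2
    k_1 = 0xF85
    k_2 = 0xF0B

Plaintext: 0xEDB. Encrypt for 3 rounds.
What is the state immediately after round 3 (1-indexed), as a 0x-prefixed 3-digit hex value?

0x447

s_0 = plaintext = 0xEDB
s_1 = Round(s_0, k_0) = 0x512
s_2 = Round(s_1, k_1) = 0x8F7
s_3 = Round(s_2, k_2) = 0x447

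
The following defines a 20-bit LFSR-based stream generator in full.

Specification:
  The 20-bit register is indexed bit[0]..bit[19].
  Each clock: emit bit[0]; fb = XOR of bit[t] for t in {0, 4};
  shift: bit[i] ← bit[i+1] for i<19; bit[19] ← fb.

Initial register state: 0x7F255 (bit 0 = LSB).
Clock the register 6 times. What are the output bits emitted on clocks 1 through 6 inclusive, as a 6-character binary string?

reg_0 = 0x7F255
clock 1: out=1, reg = 0x3F92A
clock 2: out=0, reg = 0x1FC95
clock 3: out=1, reg = 0x0FE4A
clock 4: out=0, reg = 0x07F25
clock 5: out=1, reg = 0x83F92
clock 6: out=0, reg = 0xC1FC9

101010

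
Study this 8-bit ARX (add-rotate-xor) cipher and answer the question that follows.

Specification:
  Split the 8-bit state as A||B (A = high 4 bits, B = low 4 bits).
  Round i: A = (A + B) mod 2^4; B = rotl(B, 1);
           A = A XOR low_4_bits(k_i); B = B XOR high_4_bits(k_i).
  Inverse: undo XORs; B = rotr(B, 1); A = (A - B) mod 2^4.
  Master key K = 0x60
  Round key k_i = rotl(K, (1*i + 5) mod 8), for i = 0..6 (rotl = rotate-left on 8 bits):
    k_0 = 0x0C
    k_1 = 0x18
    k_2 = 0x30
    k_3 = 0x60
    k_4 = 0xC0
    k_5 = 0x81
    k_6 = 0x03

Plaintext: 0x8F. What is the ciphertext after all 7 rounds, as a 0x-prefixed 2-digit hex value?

0x7F

s_0 = plaintext = 0x8F
s_1 = Round(s_0, k_0) = 0xBF
s_2 = Round(s_1, k_1) = 0x2E
s_3 = Round(s_2, k_2) = 0x0E
s_4 = Round(s_3, k_3) = 0xEB
s_5 = Round(s_4, k_4) = 0x9B
s_6 = Round(s_5, k_5) = 0x5F
s_7 = Round(s_6, k_6) = 0x7F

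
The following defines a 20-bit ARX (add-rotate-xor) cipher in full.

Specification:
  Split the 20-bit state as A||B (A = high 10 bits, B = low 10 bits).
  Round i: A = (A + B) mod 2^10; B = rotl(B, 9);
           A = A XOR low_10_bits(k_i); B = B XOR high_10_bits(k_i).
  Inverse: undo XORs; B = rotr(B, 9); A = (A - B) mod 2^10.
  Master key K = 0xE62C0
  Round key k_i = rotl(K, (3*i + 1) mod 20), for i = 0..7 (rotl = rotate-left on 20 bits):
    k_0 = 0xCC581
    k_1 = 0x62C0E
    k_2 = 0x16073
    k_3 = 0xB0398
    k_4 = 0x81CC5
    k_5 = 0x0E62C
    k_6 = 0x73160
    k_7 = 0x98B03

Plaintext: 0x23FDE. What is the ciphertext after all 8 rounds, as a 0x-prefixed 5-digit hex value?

0x60527

s_0 = plaintext = 0x23FDE
s_1 = Round(s_0, k_0) = 0x7B2DE
s_2 = Round(s_1, k_1) = 0x310E4
s_3 = Round(s_2, k_2) = 0x76C2A
s_4 = Round(s_3, k_3) = 0x676D5
s_5 = Round(s_4, k_4) = 0x2DD6D
s_6 = Round(s_5, k_5) = 0x0228F
s_7 = Round(s_6, k_6) = 0xFDE8B
s_8 = Round(s_7, k_7) = 0x60527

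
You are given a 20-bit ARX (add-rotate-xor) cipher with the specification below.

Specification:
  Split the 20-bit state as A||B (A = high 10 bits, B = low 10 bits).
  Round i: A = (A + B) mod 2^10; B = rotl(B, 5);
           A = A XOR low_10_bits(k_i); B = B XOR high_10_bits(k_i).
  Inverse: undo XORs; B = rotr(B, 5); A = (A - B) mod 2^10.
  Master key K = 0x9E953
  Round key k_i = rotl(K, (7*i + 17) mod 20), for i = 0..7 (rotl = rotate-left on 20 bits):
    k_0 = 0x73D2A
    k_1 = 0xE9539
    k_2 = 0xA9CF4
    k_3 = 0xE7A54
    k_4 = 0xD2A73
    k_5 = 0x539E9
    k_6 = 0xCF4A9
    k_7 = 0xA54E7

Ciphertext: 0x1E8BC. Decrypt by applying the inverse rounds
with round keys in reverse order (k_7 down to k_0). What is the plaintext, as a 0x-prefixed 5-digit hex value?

s_0 = ciphertext = 0x1E8BC
s_1 = InvRound(s_0, k_7) = 0xDB131
s_2 = InvRound(s_1, k_6) = 0x8D590
s_3 = InvRound(s_2, k_5) = 0x05BC6
s_4 = InvRound(s_3, k_4) = 0x38584
s_5 = InvRound(s_4, k_3) = 0xD9750
s_6 = InvRound(s_5, k_2) = 0x28AEF
s_7 = InvRound(s_6, k_1) = 0x1454A
s_8 = InvRound(s_7, k_0) = 0x35CA4

0x35CA4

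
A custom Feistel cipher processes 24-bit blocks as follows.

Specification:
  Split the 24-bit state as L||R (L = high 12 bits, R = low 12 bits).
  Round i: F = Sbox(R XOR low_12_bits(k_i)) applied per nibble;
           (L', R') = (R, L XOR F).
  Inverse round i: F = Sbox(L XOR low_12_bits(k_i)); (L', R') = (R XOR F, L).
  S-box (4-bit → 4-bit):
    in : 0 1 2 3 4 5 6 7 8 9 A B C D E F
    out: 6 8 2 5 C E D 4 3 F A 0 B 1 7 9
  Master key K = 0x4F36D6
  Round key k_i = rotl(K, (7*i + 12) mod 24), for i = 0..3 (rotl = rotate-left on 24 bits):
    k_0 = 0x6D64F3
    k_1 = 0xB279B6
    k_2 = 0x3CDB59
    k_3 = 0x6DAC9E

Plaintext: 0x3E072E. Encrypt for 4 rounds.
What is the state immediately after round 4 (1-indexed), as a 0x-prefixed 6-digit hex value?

0x8F4230

s_0 = plaintext = 0x3E072E
s_1 = Round(s_0, k_0) = 0x72E6F1
s_2 = Round(s_1, k_1) = 0x6F1EEA
s_3 = Round(s_2, k_2) = 0xEEA8F4
s_4 = Round(s_3, k_3) = 0x8F4230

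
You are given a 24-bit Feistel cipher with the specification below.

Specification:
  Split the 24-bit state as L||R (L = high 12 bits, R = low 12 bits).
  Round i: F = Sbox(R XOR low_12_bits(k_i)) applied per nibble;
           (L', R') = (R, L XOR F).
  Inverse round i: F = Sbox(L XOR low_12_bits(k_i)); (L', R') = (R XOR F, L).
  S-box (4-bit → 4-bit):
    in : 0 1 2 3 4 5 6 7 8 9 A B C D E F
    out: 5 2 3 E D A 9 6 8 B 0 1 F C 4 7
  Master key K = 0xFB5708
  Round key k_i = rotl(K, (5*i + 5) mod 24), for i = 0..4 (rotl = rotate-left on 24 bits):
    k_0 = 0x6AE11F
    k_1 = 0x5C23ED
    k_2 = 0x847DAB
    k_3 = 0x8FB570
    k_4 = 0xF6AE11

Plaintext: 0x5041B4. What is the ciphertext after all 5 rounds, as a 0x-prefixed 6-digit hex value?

0x632B9D

s_0 = plaintext = 0x5041B4
s_1 = Round(s_0, k_0) = 0x1B4005
s_2 = Round(s_1, k_1) = 0x005FFC
s_3 = Round(s_2, k_2) = 0xFFC3A3
s_4 = Round(s_3, k_3) = 0x3A3632
s_5 = Round(s_4, k_4) = 0x632B9D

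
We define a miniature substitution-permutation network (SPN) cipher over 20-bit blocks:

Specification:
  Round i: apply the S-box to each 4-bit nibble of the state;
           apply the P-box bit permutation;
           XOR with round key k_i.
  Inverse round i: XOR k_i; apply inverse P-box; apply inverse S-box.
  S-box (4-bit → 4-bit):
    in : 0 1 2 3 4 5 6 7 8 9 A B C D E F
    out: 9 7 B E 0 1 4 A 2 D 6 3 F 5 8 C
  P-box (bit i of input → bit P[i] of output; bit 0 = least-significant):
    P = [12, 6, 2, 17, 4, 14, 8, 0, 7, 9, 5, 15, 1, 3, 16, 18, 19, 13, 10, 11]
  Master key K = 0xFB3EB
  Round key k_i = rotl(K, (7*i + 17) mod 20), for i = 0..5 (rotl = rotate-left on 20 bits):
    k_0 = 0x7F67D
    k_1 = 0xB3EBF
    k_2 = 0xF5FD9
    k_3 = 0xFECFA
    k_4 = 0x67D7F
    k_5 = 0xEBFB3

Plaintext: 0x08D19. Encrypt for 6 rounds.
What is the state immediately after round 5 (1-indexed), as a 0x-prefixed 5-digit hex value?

s_0 = plaintext = 0x08D19
s_1 = Round(s_0, k_0) = 0xDAFC1
s_2 = Round(s_1, k_1) = 0x2EBC2
s_3 = Round(s_2, k_2) = 0x12408
s_4 = Round(s_3, k_3) = 0x3C8A1
s_5 = Round(s_4, k_4) = 0x30231
s_6 = Round(s_5, k_5) = 0xA4074

0x30231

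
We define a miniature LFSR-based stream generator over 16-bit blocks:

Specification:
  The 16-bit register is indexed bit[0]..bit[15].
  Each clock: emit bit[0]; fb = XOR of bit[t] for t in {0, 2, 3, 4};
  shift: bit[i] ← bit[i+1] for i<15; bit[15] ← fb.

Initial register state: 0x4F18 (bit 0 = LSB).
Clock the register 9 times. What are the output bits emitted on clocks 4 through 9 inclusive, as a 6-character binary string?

reg_0 = 0x4F18
clock 1: out=0, reg = 0x278C
clock 2: out=0, reg = 0x13C6
clock 3: out=0, reg = 0x89E3
clock 4: out=1, reg = 0xC4F1
clock 5: out=1, reg = 0x6278
clock 6: out=0, reg = 0x313C
clock 7: out=0, reg = 0x989E
clock 8: out=0, reg = 0xCC4F
clock 9: out=1, reg = 0xE627

110001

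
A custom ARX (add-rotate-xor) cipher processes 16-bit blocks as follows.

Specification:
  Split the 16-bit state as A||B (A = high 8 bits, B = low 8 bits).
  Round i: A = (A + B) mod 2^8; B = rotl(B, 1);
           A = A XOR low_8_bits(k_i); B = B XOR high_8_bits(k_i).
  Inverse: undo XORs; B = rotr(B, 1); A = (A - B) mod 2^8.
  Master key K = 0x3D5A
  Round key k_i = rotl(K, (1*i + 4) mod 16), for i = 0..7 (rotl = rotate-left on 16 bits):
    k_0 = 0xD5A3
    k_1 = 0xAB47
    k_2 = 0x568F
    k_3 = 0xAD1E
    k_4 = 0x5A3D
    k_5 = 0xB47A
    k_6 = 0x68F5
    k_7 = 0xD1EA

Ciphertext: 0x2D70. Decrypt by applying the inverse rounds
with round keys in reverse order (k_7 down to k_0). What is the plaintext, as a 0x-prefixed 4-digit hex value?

0x6961

s_0 = ciphertext = 0x2D70
s_1 = InvRound(s_0, k_7) = 0xF7D0
s_2 = InvRound(s_1, k_6) = 0xA65C
s_3 = InvRound(s_2, k_5) = 0x6874
s_4 = InvRound(s_3, k_4) = 0x3E17
s_5 = InvRound(s_4, k_3) = 0xC35D
s_6 = InvRound(s_5, k_2) = 0xC785
s_7 = InvRound(s_6, k_1) = 0x6917
s_8 = InvRound(s_7, k_0) = 0x6961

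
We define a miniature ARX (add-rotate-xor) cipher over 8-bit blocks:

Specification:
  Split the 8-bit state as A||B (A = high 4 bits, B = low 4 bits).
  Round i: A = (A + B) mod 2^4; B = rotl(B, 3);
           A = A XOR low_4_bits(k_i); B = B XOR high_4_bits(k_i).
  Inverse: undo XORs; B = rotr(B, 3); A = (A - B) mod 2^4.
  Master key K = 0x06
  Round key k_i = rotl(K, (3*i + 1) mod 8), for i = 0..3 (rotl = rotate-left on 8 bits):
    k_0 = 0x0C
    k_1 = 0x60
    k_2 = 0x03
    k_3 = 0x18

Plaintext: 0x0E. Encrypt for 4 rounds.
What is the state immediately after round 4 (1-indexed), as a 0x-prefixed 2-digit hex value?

s_0 = plaintext = 0x0E
s_1 = Round(s_0, k_0) = 0x27
s_2 = Round(s_1, k_1) = 0x9D
s_3 = Round(s_2, k_2) = 0x5E
s_4 = Round(s_3, k_3) = 0xB6

0xB6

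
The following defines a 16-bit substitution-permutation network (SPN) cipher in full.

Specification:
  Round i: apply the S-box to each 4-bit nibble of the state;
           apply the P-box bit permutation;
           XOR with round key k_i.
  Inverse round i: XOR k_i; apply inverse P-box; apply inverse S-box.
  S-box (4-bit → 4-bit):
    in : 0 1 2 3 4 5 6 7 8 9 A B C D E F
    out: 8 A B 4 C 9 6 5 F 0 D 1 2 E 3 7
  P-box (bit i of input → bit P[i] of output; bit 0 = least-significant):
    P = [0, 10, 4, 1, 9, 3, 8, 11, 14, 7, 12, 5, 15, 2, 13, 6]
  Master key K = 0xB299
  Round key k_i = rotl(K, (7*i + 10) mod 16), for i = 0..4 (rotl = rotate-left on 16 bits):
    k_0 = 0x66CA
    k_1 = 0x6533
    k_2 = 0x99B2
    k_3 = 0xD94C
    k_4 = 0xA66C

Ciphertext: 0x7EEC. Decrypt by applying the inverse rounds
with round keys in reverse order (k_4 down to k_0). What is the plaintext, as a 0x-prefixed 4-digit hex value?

0x2255

s_0 = ciphertext = 0x7EEC
s_1 = InvRound(s_0, k_4) = 0xBF09
s_2 = InvRound(s_1, k_3) = 0xDBBE
s_3 = InvRound(s_2, k_2) = 0xCBE9
s_4 = InvRound(s_3, k_1) = 0xAC2D
s_5 = InvRound(s_4, k_0) = 0x2255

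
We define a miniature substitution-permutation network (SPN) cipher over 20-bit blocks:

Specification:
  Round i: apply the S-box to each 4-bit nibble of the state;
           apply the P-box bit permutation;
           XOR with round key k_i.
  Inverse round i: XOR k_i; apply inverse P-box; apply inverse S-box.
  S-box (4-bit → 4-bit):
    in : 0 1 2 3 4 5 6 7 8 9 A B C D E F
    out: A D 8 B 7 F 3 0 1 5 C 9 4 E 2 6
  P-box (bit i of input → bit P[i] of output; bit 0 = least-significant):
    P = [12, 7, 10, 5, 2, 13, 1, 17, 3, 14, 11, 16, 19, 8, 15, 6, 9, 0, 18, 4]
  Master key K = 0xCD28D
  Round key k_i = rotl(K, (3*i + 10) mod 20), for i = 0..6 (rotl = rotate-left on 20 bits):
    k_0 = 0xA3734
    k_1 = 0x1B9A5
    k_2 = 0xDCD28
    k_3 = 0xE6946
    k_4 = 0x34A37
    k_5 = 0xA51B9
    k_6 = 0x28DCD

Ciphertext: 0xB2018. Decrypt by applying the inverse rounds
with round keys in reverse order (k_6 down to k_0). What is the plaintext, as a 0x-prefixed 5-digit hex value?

s_0 = ciphertext = 0xB2018
s_1 = InvRound(s_0, k_6) = 0x05A6F
s_2 = InvRound(s_1, k_5) = 0xB3C1E
s_3 = InvRound(s_2, k_4) = 0x686E1
s_4 = InvRound(s_3, k_3) = 0x64F4D
s_5 = InvRound(s_4, k_2) = 0x612B2
s_6 = InvRound(s_5, k_1) = 0x5FA57
s_7 = InvRound(s_6, k_0) = 0xF5DAA

0xF5DAA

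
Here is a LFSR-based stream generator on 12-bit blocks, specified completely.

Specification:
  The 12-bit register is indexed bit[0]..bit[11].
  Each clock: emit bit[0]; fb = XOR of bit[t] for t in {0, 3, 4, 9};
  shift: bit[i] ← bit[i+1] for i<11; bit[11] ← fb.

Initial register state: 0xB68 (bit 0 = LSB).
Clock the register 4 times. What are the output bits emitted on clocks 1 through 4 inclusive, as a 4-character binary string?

0001

reg_0 = 0xB68
clock 1: out=0, reg = 0x5B4
clock 2: out=0, reg = 0xADA
clock 3: out=0, reg = 0xD6D
clock 4: out=1, reg = 0x6B6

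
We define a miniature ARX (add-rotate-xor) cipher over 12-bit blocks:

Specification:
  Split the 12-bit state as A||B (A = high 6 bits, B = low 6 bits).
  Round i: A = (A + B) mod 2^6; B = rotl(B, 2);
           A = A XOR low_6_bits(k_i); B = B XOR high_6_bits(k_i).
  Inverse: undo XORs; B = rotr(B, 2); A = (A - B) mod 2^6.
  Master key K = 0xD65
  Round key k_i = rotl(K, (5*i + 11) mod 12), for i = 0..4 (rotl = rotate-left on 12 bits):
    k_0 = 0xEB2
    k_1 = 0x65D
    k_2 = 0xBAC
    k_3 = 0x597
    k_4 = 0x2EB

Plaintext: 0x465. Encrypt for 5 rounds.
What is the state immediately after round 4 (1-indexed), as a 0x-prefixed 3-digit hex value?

0x8D6

s_0 = plaintext = 0x465
s_1 = Round(s_0, k_0) = 0x12C
s_2 = Round(s_1, k_1) = 0xB6B
s_3 = Round(s_2, k_2) = 0xD00
s_4 = Round(s_3, k_3) = 0x8D6
s_5 = Round(s_4, k_4) = 0x492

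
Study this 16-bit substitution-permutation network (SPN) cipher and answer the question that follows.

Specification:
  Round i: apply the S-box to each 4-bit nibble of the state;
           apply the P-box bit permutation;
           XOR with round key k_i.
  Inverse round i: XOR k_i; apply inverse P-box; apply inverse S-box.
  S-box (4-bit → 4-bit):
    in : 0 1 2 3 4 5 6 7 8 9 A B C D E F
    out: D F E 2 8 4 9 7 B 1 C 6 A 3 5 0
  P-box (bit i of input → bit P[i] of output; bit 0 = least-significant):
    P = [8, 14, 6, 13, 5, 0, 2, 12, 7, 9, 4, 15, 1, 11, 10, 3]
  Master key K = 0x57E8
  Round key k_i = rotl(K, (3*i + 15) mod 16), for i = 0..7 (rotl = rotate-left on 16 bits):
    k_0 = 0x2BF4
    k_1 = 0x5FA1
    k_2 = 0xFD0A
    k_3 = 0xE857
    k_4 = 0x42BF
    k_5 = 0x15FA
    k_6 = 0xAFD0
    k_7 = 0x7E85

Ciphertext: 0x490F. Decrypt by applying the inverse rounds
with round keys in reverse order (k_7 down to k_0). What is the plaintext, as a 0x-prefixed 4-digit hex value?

0xABB1

s_0 = ciphertext = 0x490F
s_1 = InvRound(s_0, k_7) = 0x0D46
s_2 = InvRound(s_1, k_6) = 0x9154
s_3 = InvRound(s_2, k_5) = 0x06EF
s_4 = InvRound(s_3, k_4) = 0x55FB
s_5 = InvRound(s_4, k_3) = 0x2606
s_6 = InvRound(s_5, k_2) = 0xCCAD
s_7 = InvRound(s_6, k_1) = 0x4CA9
s_8 = InvRound(s_7, k_0) = 0xABB1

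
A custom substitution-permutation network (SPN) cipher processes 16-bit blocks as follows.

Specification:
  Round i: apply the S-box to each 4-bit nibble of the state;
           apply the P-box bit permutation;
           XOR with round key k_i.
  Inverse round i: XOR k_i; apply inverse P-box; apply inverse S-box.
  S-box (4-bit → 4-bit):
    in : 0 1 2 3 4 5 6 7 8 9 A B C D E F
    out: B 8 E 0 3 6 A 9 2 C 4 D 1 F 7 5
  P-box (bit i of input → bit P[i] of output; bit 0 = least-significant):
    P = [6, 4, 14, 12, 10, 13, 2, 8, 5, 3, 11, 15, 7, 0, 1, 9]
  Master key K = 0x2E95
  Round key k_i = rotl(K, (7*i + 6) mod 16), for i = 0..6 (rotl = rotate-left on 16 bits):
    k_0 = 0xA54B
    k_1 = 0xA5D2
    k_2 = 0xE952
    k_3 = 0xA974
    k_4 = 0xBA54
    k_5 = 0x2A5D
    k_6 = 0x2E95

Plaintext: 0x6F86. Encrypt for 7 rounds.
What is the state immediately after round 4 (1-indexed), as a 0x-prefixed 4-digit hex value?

s_0 = plaintext = 0x6F86
s_1 = Round(s_0, k_0) = 0x9F7A
s_2 = Round(s_1, k_1) = 0xEAF0
s_3 = Round(s_2, k_2) = 0xF585
s_4 = Round(s_3, k_3) = 0xC1EE
s_5 = Round(s_4, k_4) = 0x5E80
s_6 = Round(s_5, k_5) = 0x1226
s_7 = Round(s_6, k_6) = 0x9589

0xC1EE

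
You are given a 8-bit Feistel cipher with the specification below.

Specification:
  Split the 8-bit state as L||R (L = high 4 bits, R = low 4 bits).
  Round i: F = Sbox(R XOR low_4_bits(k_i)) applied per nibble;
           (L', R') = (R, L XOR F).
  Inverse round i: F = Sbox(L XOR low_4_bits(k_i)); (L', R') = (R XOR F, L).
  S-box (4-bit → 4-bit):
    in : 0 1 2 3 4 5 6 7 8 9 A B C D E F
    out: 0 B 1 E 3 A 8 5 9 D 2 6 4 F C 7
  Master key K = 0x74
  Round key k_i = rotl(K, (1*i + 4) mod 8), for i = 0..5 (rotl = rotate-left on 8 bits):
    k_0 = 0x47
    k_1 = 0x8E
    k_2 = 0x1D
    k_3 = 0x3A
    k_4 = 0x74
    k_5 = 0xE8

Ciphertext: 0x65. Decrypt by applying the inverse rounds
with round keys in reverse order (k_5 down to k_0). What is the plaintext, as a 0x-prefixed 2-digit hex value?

0x9D

s_0 = ciphertext = 0x65
s_1 = InvRound(s_0, k_5) = 0x96
s_2 = InvRound(s_1, k_4) = 0x99
s_3 = InvRound(s_2, k_3) = 0x79
s_4 = InvRound(s_3, k_2) = 0xB7
s_5 = InvRound(s_4, k_1) = 0xDB
s_6 = InvRound(s_5, k_0) = 0x9D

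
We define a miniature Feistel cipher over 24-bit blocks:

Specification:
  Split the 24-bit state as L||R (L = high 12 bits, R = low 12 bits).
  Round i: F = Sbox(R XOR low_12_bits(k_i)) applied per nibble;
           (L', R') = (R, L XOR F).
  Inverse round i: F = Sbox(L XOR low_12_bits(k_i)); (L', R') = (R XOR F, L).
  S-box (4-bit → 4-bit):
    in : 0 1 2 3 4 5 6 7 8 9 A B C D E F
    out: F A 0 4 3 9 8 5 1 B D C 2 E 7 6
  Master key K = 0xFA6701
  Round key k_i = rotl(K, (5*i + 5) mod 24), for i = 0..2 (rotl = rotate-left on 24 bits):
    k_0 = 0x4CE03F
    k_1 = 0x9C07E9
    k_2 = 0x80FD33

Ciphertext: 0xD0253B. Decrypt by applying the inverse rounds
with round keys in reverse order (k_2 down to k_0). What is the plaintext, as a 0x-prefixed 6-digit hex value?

s_0 = ciphertext = 0xD0253B
s_1 = InvRound(s_0, k_2) = 0xA71D02
s_2 = InvRound(s_1, k_1) = 0x3B3A71
s_3 = InvRound(s_2, k_0) = 0xE633B3

0xE633B3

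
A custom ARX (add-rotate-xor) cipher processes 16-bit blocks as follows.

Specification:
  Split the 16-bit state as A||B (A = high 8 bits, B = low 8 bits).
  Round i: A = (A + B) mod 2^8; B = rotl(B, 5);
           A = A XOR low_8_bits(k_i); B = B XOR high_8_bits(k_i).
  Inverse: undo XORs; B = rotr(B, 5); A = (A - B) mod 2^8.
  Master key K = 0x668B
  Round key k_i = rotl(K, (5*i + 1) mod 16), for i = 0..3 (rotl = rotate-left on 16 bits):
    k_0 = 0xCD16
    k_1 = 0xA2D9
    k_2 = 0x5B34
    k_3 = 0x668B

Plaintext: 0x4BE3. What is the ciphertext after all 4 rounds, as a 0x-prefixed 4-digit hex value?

0x325F

s_0 = plaintext = 0x4BE3
s_1 = Round(s_0, k_0) = 0x38B1
s_2 = Round(s_1, k_1) = 0x3094
s_3 = Round(s_2, k_2) = 0xF0C9
s_4 = Round(s_3, k_3) = 0x325F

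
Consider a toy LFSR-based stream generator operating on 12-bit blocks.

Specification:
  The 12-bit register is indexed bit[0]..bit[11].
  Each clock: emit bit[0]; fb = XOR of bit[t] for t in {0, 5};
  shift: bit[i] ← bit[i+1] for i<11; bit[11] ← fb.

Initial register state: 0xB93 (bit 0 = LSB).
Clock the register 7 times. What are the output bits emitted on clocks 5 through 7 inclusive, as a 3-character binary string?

reg_0 = 0xB93
clock 1: out=1, reg = 0xDC9
clock 2: out=1, reg = 0xEE4
clock 3: out=0, reg = 0xF72
clock 4: out=0, reg = 0xFB9
clock 5: out=1, reg = 0x7DC
clock 6: out=0, reg = 0x3EE
clock 7: out=0, reg = 0x9F7

100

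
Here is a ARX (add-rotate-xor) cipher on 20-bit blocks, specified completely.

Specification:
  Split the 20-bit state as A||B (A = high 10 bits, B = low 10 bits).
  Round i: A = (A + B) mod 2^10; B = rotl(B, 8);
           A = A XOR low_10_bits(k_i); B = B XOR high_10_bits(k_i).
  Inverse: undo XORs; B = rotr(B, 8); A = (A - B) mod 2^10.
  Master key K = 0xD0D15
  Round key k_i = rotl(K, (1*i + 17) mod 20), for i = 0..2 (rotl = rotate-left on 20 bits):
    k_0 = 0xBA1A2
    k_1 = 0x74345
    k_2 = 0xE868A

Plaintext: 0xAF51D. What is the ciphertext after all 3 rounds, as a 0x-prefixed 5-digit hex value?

s_0 = plaintext = 0xAF51D
s_1 = Round(s_0, k_0) = 0x9E3AF
s_2 = Round(s_1, k_1) = 0x58A3B
s_3 = Round(s_2, k_2) = 0x45C2F

0x45C2F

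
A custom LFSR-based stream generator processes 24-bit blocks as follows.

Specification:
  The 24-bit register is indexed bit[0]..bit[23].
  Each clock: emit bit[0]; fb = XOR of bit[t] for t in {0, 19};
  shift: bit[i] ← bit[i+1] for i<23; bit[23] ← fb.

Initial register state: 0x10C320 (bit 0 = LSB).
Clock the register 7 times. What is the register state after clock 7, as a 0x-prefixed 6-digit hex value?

0xC42186

reg_0 = 0x10C320
clock 1: out=0, reg = 0x086190
clock 2: out=0, reg = 0x8430C8
clock 3: out=0, reg = 0x421864
clock 4: out=0, reg = 0x210C32
clock 5: out=0, reg = 0x108619
clock 6: out=1, reg = 0x88430C
clock 7: out=0, reg = 0xC42186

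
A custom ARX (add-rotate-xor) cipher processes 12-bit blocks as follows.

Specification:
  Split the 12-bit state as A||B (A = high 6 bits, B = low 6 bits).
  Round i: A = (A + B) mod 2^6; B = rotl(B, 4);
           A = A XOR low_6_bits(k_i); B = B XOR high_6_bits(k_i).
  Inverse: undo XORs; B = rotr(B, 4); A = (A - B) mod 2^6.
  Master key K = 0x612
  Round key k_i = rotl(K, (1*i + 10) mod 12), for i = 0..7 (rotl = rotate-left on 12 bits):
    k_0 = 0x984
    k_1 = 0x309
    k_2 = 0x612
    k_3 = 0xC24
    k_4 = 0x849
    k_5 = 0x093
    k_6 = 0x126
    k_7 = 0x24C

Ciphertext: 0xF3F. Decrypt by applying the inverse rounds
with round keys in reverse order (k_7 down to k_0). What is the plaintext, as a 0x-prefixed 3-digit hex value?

0x825

s_0 = ciphertext = 0xF3F
s_1 = InvRound(s_0, k_7) = 0x55B
s_2 = InvRound(s_1, k_6) = 0xDBD
s_3 = InvRound(s_2, k_5) = 0x9BF
s_4 = InvRound(s_3, k_4) = 0xDB9
s_5 = InvRound(s_4, k_3) = 0xBA4
s_6 = InvRound(s_5, k_2) = 0x273
s_7 = InvRound(s_6, k_1) = 0x07F
s_8 = InvRound(s_7, k_0) = 0x825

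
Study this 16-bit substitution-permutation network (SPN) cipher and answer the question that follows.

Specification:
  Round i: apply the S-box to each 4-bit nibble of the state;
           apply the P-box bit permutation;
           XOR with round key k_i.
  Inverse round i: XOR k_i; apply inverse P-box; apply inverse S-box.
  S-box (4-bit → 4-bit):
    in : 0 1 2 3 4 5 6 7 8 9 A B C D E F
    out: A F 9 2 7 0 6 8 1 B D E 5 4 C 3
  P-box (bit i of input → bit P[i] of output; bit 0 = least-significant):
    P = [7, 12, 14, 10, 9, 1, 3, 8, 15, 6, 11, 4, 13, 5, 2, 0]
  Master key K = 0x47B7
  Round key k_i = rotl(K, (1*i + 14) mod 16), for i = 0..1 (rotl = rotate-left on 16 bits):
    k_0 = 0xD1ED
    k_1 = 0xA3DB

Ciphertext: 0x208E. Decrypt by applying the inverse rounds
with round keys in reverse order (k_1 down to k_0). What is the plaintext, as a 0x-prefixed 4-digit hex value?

s_0 = ciphertext = 0x208E
s_1 = InvRound(s_0, k_1) = 0xE925
s_2 = InvRound(s_1, k_0) = 0x86DF

0x86DF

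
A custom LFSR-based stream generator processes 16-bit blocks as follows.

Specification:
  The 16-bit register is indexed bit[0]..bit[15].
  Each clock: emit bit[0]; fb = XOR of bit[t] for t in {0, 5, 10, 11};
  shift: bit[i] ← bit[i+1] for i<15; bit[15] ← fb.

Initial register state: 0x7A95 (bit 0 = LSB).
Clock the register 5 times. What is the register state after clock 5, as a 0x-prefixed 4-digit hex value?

reg_0 = 0x7A95
clock 1: out=1, reg = 0x3D4A
clock 2: out=0, reg = 0x1EA5
clock 3: out=1, reg = 0x0F52
clock 4: out=0, reg = 0x07A9
clock 5: out=1, reg = 0x83D4

0x83D4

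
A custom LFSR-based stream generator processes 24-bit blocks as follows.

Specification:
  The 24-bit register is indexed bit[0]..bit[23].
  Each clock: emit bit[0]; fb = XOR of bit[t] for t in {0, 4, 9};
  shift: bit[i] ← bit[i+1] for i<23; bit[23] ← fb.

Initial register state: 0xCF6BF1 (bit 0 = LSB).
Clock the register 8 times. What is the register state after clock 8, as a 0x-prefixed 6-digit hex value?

reg_0 = 0xCF6BF1
clock 1: out=1, reg = 0xE7B5F8
clock 2: out=0, reg = 0xF3DAFC
clock 3: out=0, reg = 0x79ED7E
clock 4: out=0, reg = 0xBCF6BF
clock 5: out=1, reg = 0xDE7B5F
clock 6: out=1, reg = 0xEF3DAF
clock 7: out=1, reg = 0xF79ED7
clock 8: out=1, reg = 0xFBCF6B

0xFBCF6B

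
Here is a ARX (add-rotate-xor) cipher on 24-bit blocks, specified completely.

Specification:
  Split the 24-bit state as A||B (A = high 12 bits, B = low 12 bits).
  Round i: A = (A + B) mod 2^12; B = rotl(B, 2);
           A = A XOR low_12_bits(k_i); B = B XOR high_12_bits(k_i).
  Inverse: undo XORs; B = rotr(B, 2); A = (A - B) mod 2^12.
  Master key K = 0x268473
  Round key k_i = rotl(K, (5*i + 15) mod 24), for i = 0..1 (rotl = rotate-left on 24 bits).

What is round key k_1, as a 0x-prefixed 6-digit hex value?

0x326847

K = 0x268473
k_0 = rotl(K, (5*0+15) mod 24) = rotl(K, 15) = 0x399342
k_1 = rotl(K, (5*1+15) mod 24) = rotl(K, 20) = 0x326847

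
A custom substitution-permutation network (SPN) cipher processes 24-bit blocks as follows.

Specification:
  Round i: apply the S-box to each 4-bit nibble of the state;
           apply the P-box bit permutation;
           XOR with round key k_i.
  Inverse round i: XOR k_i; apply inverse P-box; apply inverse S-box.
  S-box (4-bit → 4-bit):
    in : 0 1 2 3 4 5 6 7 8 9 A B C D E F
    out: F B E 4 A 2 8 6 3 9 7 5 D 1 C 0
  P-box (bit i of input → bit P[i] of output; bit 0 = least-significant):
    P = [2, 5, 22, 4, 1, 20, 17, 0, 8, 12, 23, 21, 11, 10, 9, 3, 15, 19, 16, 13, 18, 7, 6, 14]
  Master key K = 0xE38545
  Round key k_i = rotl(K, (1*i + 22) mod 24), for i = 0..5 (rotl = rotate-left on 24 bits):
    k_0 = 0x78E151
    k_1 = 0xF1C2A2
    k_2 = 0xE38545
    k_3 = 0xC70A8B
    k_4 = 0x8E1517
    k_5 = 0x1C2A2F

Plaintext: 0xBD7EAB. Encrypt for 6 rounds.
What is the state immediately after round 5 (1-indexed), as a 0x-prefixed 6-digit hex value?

0x010EB3

s_0 = plaintext = 0xBD7EAB
s_1 = Round(s_0, k_0) = 0x8E6717
s_2 = Round(s_1, k_1) = 0x24F209
s_3 = Round(s_2, k_2) = 0x59F592
s_4 = Round(s_3, k_3) = 0x87BA38
s_5 = Round(s_4, k_4) = 0x010EB3
s_6 = Round(s_5, k_5) = 0xF2C4E5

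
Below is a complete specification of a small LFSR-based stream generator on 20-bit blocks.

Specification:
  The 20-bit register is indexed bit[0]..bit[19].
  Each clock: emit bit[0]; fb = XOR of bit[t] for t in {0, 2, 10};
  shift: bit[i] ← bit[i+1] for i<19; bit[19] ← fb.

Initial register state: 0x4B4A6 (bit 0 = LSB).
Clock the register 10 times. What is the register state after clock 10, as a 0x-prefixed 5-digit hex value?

0x2892D

reg_0 = 0x4B4A6
clock 1: out=0, reg = 0x25A53
clock 2: out=1, reg = 0x92D29
clock 3: out=1, reg = 0x49694
clock 4: out=0, reg = 0x24B4A
clock 5: out=0, reg = 0x125A5
clock 6: out=1, reg = 0x892D2
clock 7: out=0, reg = 0x44969
clock 8: out=1, reg = 0xA24B4
clock 9: out=0, reg = 0x5125A
clock 10: out=0, reg = 0x2892D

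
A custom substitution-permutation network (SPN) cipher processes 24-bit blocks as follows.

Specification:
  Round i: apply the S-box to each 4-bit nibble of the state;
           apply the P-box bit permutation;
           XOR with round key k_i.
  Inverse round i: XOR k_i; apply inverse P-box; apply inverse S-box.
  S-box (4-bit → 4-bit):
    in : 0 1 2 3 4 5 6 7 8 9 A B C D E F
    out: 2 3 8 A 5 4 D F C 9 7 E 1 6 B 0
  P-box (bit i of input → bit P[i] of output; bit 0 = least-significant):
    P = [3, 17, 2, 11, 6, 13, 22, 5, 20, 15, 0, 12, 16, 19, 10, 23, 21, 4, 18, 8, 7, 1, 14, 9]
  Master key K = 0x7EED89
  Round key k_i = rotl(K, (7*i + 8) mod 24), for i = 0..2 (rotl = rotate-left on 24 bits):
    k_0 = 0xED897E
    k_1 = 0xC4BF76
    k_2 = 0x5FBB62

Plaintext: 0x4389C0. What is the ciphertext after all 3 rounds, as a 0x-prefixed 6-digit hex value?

0x271CDA

s_0 = plaintext = 0x4389C0
s_1 = Round(s_0, k_0) = 0x7FDCAE
s_2 = Round(s_1, k_1) = 0x9ED1BC
s_3 = Round(s_2, k_2) = 0x271CDA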